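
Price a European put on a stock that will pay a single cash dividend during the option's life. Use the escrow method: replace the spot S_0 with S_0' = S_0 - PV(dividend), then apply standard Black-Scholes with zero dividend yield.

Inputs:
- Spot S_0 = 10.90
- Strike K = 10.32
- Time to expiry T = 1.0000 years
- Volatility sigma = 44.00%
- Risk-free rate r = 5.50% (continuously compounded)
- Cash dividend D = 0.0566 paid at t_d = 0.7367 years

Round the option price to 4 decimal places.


Answer: Price = 1.3054

Derivation:
PV(D) = D * exp(-r * t_d) = 0.0566 * 0.96029140 = 0.05435249
S_0' = S_0 - PV(D) = 10.9000 - 0.05435249 = 10.84564751
d1 = (ln(S_0'/K) + (r + sigma^2/2)*T) / (sigma*sqrt(T)) = 0.45790929
d2 = d1 - sigma*sqrt(T) = 0.01790929
exp(-rT) = 0.94648515
N(-d1) = 0.32350881; N(-d2) = 0.49285561
P = K * exp(-rT) * N(-d2) - S_0' * N(-d1) = 10.3200 * 0.94648515 * 0.49285561 - 10.84564751 * 0.32350881 = 1.3054


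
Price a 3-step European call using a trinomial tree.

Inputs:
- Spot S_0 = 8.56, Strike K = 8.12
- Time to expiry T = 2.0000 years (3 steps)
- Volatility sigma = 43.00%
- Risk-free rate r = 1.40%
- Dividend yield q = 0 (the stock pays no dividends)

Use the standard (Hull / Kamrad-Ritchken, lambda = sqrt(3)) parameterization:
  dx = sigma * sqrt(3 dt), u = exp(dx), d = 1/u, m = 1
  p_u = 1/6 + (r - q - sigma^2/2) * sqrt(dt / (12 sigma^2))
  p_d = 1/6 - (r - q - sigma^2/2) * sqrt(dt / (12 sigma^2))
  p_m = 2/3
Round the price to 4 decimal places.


Answer: Price = V(0,0) = 2.1617

Derivation:
dt = T/N = 0.666667; dx = sigma*sqrt(3*dt) = 0.608112
u = exp(dx) = 1.836960; d = 1/u = 0.544378
p_u = 0.123665, p_m = 0.666667, p_d = 0.209669
Discount per step: exp(-r*dt) = 0.990710
Stock lattice S(k, j) with j the centered position index:
  k=0: S(0,+0) = 8.5600
  k=1: S(1,-1) = 4.6599; S(1,+0) = 8.5600; S(1,+1) = 15.7244
  k=2: S(2,-2) = 2.5367; S(2,-1) = 4.6599; S(2,+0) = 8.5600; S(2,+1) = 15.7244; S(2,+2) = 28.8850
  k=3: S(3,-3) = 1.3809; S(3,-2) = 2.5367; S(3,-1) = 4.6599; S(3,+0) = 8.5600; S(3,+1) = 15.7244; S(3,+2) = 28.8850; S(3,+3) = 53.0607
Terminal payoffs V(N, j) = max(S_T - K, 0):
  V(3,-3) = 0.000000; V(3,-2) = 0.000000; V(3,-1) = 0.000000; V(3,+0) = 0.440000; V(3,+1) = 7.604374; V(3,+2) = 20.765041; V(3,+3) = 44.940655
Backward induction: V(k, j) = exp(-r*dt) * [p_u * V(k+1, j+1) + p_m * V(k+1, j) + p_d * V(k+1, j-1)]
  V(2,-2) = exp(-r*dt) * [p_u*0.000000 + p_m*0.000000 + p_d*0.000000] = 0.000000
  V(2,-1) = exp(-r*dt) * [p_u*0.440000 + p_m*0.000000 + p_d*0.000000] = 0.053907
  V(2,+0) = exp(-r*dt) * [p_u*7.604374 + p_m*0.440000 + p_d*0.000000] = 1.222265
  V(2,+1) = exp(-r*dt) * [p_u*20.765041 + p_m*7.604374 + p_d*0.440000] = 7.657931
  V(2,+2) = exp(-r*dt) * [p_u*44.940655 + p_m*20.765041 + p_d*7.604374] = 20.800288
  V(1,-1) = exp(-r*dt) * [p_u*1.222265 + p_m*0.053907 + p_d*0.000000] = 0.185351
  V(1,+0) = exp(-r*dt) * [p_u*7.657931 + p_m*1.222265 + p_d*0.053907] = 1.756689
  V(1,+1) = exp(-r*dt) * [p_u*20.800288 + p_m*7.657931 + p_d*1.222265] = 7.860115
  V(0,+0) = exp(-r*dt) * [p_u*7.860115 + p_m*1.756689 + p_d*0.185351] = 2.161737


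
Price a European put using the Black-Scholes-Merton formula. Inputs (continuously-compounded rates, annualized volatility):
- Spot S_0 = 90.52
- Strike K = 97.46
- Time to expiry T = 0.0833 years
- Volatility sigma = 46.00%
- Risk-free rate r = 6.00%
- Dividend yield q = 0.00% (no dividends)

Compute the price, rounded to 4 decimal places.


Answer: Price = 8.8405

Derivation:
d1 = (ln(S/K) + (r - q + 0.5*sigma^2) * T) / (sigma * sqrt(T)) = -0.45238224
d2 = d1 - sigma * sqrt(T) = -0.58514624
exp(-rT) = 0.99501447; exp(-qT) = 1.00000000
P = K * exp(-rT) * N(-d2) - S_0 * exp(-qT) * N(-d1)
N(-d1) = 0.67450318; N(-d2) = 0.72077531
P = 97.4600 * 0.99501447 * 0.72077531 - 90.5200 * 1.00000000 * 0.67450318 = 8.8405


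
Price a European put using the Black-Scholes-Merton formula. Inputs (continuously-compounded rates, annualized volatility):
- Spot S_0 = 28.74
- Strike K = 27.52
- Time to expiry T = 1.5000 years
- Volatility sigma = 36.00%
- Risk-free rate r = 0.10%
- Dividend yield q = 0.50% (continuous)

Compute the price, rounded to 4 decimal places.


Answer: Price = 4.3799

Derivation:
d1 = (ln(S/K) + (r - q + 0.5*sigma^2) * T) / (sigma * sqrt(T)) = 0.30522653
d2 = d1 - sigma * sqrt(T) = -0.13568162
exp(-rT) = 0.99850112; exp(-qT) = 0.99252805
P = K * exp(-rT) * N(-d2) - S_0 * exp(-qT) * N(-d1)
N(-d1) = 0.38009681; N(-d2) = 0.55396351
P = 27.5200 * 0.99850112 * 0.55396351 - 28.7400 * 0.99252805 * 0.38009681 = 4.3799


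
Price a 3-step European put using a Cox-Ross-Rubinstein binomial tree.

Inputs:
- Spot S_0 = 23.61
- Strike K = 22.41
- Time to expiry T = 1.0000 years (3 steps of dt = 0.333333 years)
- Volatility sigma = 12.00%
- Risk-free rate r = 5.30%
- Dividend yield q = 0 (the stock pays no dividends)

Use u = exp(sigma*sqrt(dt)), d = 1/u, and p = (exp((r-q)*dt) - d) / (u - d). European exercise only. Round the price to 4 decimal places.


Answer: Price = V(0,0) = 0.2800

Derivation:
dt = T/N = 0.333333
u = exp(sigma*sqrt(dt)) = 1.071738; d = 1/u = 0.933063
p = (exp((r-q)*dt) - d) / (u - d) = 0.611215
Discount per step: exp(-r*dt) = 0.982488
Stock lattice S(k, i) with i counting down-moves:
  k=0: S(0,0) = 23.6100
  k=1: S(1,0) = 25.3037; S(1,1) = 22.0296
  k=2: S(2,0) = 27.1190; S(2,1) = 23.6100; S(2,2) = 20.5550
  k=3: S(3,0) = 29.0645; S(3,1) = 25.3037; S(3,2) = 22.0296; S(3,3) = 19.1792
Terminal payoffs V(N, i) = max(K - S_T, 0):
  V(3,0) = 0.000000; V(3,1) = 0.000000; V(3,2) = 0.380371; V(3,3) = 3.230840
Backward induction: V(k, i) = exp(-r*dt) * [p * V(k+1, i) + (1-p) * V(k+1, i+1)].
  V(2,0) = exp(-r*dt) * [p*0.000000 + (1-p)*0.000000] = 0.000000
  V(2,1) = exp(-r*dt) * [p*0.000000 + (1-p)*0.380371] = 0.145293
  V(2,2) = exp(-r*dt) * [p*0.380371 + (1-p)*3.230840] = 1.462524
  V(1,0) = exp(-r*dt) * [p*0.000000 + (1-p)*0.145293] = 0.055499
  V(1,1) = exp(-r*dt) * [p*0.145293 + (1-p)*1.462524] = 0.645901
  V(0,0) = exp(-r*dt) * [p*0.055499 + (1-p)*0.645901] = 0.280047


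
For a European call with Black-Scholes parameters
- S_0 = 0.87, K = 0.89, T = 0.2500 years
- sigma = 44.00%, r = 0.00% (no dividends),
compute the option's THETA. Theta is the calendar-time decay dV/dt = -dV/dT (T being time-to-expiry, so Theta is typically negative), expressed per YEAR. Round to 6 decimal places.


Answer: Theta = -0.152712

Derivation:
d1 = 0.0066897678; d2 = -0.2133102322
phi(d1) = 0.3989333536; exp(-qT) = 1.0000000000; exp(-rT) = 1.0000000000
Theta = -S*exp(-qT)*phi(d1)*sigma/(2*sqrt(T)) - r*K*exp(-rT)*N(d2) + q*S*exp(-qT)*N(d1)
N(d1) = 0.5026688113; N(d2) = 0.4155424965; sqrt(T) = 0.5000000000
Term 1 = -0.8700 * 1.0000000000 * 0.3989333536 * 0.4400 / (2 * 0.5000000000) = -0.1527116878
Term 2 = -0.0000 * 0.8900 * 1.0000000000 * 0.4155424965 = -0.0000000000
Term 3 = 0 (no dividend yield, q = 0)
Theta = -0.1527116878 + (-0.0000000000) + (0.0000000000) = -0.152712


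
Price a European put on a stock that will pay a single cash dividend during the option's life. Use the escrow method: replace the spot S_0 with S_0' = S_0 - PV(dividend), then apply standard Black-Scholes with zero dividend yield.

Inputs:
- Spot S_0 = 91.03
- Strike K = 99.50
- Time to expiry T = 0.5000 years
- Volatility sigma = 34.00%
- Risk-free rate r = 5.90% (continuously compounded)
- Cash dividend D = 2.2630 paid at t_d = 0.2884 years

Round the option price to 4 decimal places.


Answer: Price = 13.3072

Derivation:
PV(D) = D * exp(-r * t_d) = 2.2630 * 0.98312835 = 2.22481945
S_0' = S_0 - PV(D) = 91.0300 - 2.22481945 = 88.80518055
d1 = (ln(S_0'/K) + (r + sigma^2/2)*T) / (sigma*sqrt(T)) = -0.23007032
d2 = d1 - sigma*sqrt(T) = -0.47048663
exp(-rT) = 0.97093088
N(-d1) = 0.59098144; N(-d2) = 0.68099631
P = K * exp(-rT) * N(-d2) - S_0' * N(-d1) = 99.5000 * 0.97093088 * 0.68099631 - 88.80518055 * 0.59098144 = 13.3072


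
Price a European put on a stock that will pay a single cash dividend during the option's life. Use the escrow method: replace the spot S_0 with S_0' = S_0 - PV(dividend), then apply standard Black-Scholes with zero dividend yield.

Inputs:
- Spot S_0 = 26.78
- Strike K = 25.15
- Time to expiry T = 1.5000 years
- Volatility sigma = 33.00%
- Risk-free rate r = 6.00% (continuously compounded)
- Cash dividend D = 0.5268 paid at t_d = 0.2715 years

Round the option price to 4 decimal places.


PV(D) = D * exp(-r * t_d) = 0.5268 * 0.98384196 = 0.51828795
S_0' = S_0 - PV(D) = 26.7800 - 0.51828795 = 26.26171205
d1 = (ln(S_0'/K) + (r + sigma^2/2)*T) / (sigma*sqrt(T)) = 0.53178463
d2 = d1 - sigma*sqrt(T) = 0.12761883
exp(-rT) = 0.91393119
N(-d1) = 0.29743758; N(-d2) = 0.44922532
P = K * exp(-rT) * N(-d2) - S_0' * N(-d1) = 25.1500 * 0.91393119 * 0.44922532 - 26.26171205 * 0.29743758 = 2.5144

Answer: Price = 2.5144


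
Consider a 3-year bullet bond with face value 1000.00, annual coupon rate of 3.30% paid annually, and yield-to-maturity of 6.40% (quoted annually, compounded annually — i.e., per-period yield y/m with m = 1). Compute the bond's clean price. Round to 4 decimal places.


Answer: Price = 917.7461

Derivation:
Coupon per period c = face * coupon_rate / m = 33.000000
Periods per year m = 1; per-period yield y/m = 0.064000
Number of cashflows N = 3
Cashflows (t years, CF_t, discount factor 1/(1+y/m)^(m*t), PV):
  t = 1.0000: CF_t = 33.000000, DF = 0.939850, PV = 31.015038
  t = 2.0000: CF_t = 33.000000, DF = 0.883317, PV = 29.149471
  t = 3.0000: CF_t = 1033.000000, DF = 0.830185, PV = 857.581567
Price P = sum_t PV_t = 917.746076


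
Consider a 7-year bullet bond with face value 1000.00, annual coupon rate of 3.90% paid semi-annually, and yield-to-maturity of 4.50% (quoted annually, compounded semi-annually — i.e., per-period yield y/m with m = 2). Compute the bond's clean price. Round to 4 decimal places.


Coupon per period c = face * coupon_rate / m = 19.500000
Periods per year m = 2; per-period yield y/m = 0.022500
Number of cashflows N = 14
Cashflows (t years, CF_t, discount factor 1/(1+y/m)^(m*t), PV):
  t = 0.5000: CF_t = 19.500000, DF = 0.977995, PV = 19.070905
  t = 1.0000: CF_t = 19.500000, DF = 0.956474, PV = 18.651251
  t = 1.5000: CF_t = 19.500000, DF = 0.935427, PV = 18.240833
  t = 2.0000: CF_t = 19.500000, DF = 0.914843, PV = 17.839445
  t = 2.5000: CF_t = 19.500000, DF = 0.894712, PV = 17.446890
  t = 3.0000: CF_t = 19.500000, DF = 0.875024, PV = 17.062973
  t = 3.5000: CF_t = 19.500000, DF = 0.855769, PV = 16.687504
  t = 4.0000: CF_t = 19.500000, DF = 0.836938, PV = 16.320298
  t = 4.5000: CF_t = 19.500000, DF = 0.818522, PV = 15.961171
  t = 5.0000: CF_t = 19.500000, DF = 0.800510, PV = 15.609948
  t = 5.5000: CF_t = 19.500000, DF = 0.782895, PV = 15.266452
  t = 6.0000: CF_t = 19.500000, DF = 0.765667, PV = 14.930516
  t = 6.5000: CF_t = 19.500000, DF = 0.748819, PV = 14.601971
  t = 7.0000: CF_t = 1019.500000, DF = 0.732341, PV = 746.622024
Price P = sum_t PV_t = 964.312182

Answer: Price = 964.3122


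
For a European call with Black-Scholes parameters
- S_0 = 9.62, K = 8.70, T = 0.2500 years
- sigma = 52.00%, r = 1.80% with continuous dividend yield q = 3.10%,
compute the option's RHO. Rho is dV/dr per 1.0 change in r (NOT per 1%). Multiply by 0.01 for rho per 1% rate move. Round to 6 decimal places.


d1 = 0.5041201501; d2 = 0.2441201501
phi(d1) = 0.3513378102; exp(-qT) = 0.9922799538; exp(-rT) = 0.9955101098
N(d2) = 0.5964311165
Rho = K*T*exp(-rT)*N(d2) = 8.7000 * 0.2500 * 0.9955101098 * 0.5964311165 = 1.291413

Answer: Rho = 1.291413


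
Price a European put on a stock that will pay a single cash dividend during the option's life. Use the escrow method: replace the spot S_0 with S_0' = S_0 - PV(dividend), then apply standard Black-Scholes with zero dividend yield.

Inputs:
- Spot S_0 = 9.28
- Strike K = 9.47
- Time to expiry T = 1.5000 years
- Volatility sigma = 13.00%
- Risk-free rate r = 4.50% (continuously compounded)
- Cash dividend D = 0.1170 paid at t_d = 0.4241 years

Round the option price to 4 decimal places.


PV(D) = D * exp(-r * t_d) = 0.1170 * 0.98109646 = 0.11478829
S_0' = S_0 - PV(D) = 9.2800 - 0.11478829 = 9.16521171
d1 = (ln(S_0'/K) + (r + sigma^2/2)*T) / (sigma*sqrt(T)) = 0.29809081
d2 = d1 - sigma*sqrt(T) = 0.13887397
exp(-rT) = 0.93472772
N(-d1) = 0.38281693; N(-d2) = 0.44477487
P = K * exp(-rT) * N(-d2) - S_0' * N(-d1) = 9.4700 * 0.93472772 * 0.44477487 - 9.16521171 * 0.38281693 = 0.4285

Answer: Price = 0.4285


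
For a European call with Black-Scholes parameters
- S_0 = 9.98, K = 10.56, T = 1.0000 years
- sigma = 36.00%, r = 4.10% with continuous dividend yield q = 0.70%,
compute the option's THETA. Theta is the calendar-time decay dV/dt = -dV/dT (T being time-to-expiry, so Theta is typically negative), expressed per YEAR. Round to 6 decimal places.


Answer: Theta = -0.836807

Derivation:
d1 = 0.1175272557; d2 = -0.2424727443
phi(d1) = 0.3961965466; exp(-qT) = 0.9930244429; exp(-rT) = 0.9598291299
Theta = -S*exp(-qT)*phi(d1)*sigma/(2*sqrt(T)) - r*K*exp(-rT)*N(d2) + q*S*exp(-qT)*N(d1)
N(d1) = 0.5467788766; N(d2) = 0.4042069368; sqrt(T) = 1.0000000000
Term 1 = -9.9800 * 0.9930244429 * 0.3961965466 * 0.3600 / (2 * 1.0000000000) = -0.7067627807
Term 2 = -0.0410 * 10.5600 * 0.9598291299 * 0.4042069368 = -0.1679753147
Term 3 = 0.0070 * 9.9800 * 0.9930244429 * 0.5467788766 = 0.0379315202
Theta = -0.7067627807 + (-0.1679753147) + (0.0379315202) = -0.836807


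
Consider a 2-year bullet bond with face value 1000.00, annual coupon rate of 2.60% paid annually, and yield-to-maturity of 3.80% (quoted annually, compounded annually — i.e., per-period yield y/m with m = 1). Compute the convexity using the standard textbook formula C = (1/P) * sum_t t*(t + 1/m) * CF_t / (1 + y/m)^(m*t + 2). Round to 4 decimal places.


Answer: Convexity = 5.4736

Derivation:
Coupon per period c = face * coupon_rate / m = 26.000000
Periods per year m = 1; per-period yield y/m = 0.038000
Number of cashflows N = 2
Cashflows (t years, CF_t, discount factor 1/(1+y/m)^(m*t), PV):
  t = 1.0000: CF_t = 26.000000, DF = 0.963391, PV = 25.048170
  t = 2.0000: CF_t = 1026.000000, DF = 0.928122, PV = 952.253667
Price P = sum_t PV_t = 977.301837
Convexity numerator sum_t t*(t + 1/m) * CF_t / (1+y/m)^(m*t + 2):
  t = 1.0000: term = 46.495539
  t = 2.0000: term = 5302.848224
Convexity = (1/P) * sum = 5349.343763 / 977.301837 = 5.473584


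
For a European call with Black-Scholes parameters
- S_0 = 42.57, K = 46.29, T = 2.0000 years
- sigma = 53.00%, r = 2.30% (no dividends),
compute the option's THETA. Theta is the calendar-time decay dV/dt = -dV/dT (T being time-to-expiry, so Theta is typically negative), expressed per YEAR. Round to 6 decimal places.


d1 = 0.3243669909; d2 = -0.4251661971
phi(d1) = 0.3784976156; exp(-qT) = 1.0000000000; exp(-rT) = 0.9550419622
Theta = -S*exp(-qT)*phi(d1)*sigma/(2*sqrt(T)) - r*K*exp(-rT)*N(d2) + q*S*exp(-qT)*N(d1)
N(d1) = 0.6271698963; N(d2) = 0.3353577620; sqrt(T) = 1.4142135624
Term 1 = -42.5700 * 1.0000000000 * 0.3784976156 * 0.5300 / (2 * 1.4142135624) = -3.0192402619
Term 2 = -0.0230 * 46.2900 * 0.9550419622 * 0.3353577620 = -0.3409932902
Term 3 = 0 (no dividend yield, q = 0)
Theta = -3.0192402619 + (-0.3409932902) + (0.0000000000) = -3.360234

Answer: Theta = -3.360234


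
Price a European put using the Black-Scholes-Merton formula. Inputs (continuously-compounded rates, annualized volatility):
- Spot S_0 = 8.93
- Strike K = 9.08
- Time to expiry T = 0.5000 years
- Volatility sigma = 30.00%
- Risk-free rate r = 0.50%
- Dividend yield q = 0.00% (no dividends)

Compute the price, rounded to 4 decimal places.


d1 = (ln(S/K) + (r - q + 0.5*sigma^2) * T) / (sigma * sqrt(T)) = 0.03932552
d2 = d1 - sigma * sqrt(T) = -0.17280652
exp(-rT) = 0.99750312; exp(-qT) = 1.00000000
P = K * exp(-rT) * N(-d2) - S_0 * exp(-qT) * N(-d1)
N(-d1) = 0.48431543; N(-d2) = 0.56859824
P = 9.0800 * 0.99750312 * 0.56859824 - 8.9300 * 1.00000000 * 0.48431543 = 0.8250

Answer: Price = 0.8250


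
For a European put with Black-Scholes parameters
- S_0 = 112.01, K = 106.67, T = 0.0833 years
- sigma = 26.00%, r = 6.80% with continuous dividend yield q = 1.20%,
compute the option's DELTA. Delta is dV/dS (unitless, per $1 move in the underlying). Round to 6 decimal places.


Answer: Delta = -0.226208

Derivation:
d1 = 0.7506415813; d2 = 0.6756010589
phi(d1) = 0.3009925020; exp(-qT) = 0.9990008994; exp(-rT) = 0.9943516125
N(-d1) = 0.2264341947
Delta = -exp(-qT) * N(-d1) = -0.9990008994 * 0.2264341947 = -0.226208


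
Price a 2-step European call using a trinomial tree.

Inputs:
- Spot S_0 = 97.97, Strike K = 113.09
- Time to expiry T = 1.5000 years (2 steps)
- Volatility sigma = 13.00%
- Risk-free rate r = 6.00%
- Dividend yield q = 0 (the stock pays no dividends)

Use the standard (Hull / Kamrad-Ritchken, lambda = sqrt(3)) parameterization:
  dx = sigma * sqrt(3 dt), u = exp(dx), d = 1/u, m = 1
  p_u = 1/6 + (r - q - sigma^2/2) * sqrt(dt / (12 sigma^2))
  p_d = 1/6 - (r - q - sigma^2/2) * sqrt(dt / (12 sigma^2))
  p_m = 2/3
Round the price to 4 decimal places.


Answer: Price = V(0,0) = 3.9760

Derivation:
dt = T/N = 0.750000; dx = sigma*sqrt(3*dt) = 0.195000
u = exp(dx) = 1.215311; d = 1/u = 0.822835
p_u = 0.265801, p_m = 0.666667, p_d = 0.067532
Discount per step: exp(-r*dt) = 0.955997
Stock lattice S(k, j) with j the centered position index:
  k=0: S(0,+0) = 97.9700
  k=1: S(1,-1) = 80.6131; S(1,+0) = 97.9700; S(1,+1) = 119.0640
  k=2: S(2,-2) = 66.3313; S(2,-1) = 80.6131; S(2,+0) = 97.9700; S(2,+1) = 119.0640; S(2,+2) = 144.6998
Terminal payoffs V(N, j) = max(S_T - K, 0):
  V(2,-2) = 0.000000; V(2,-1) = 0.000000; V(2,+0) = 0.000000; V(2,+1) = 5.974017; V(2,+2) = 31.609808
Backward induction: V(k, j) = exp(-r*dt) * [p_u * V(k+1, j+1) + p_m * V(k+1, j) + p_d * V(k+1, j-1)]
  V(1,-1) = exp(-r*dt) * [p_u*0.000000 + p_m*0.000000 + p_d*0.000000] = 0.000000
  V(1,+0) = exp(-r*dt) * [p_u*5.974017 + p_m*0.000000 + p_d*0.000000] = 1.518030
  V(1,+1) = exp(-r*dt) * [p_u*31.609808 + p_m*5.974017 + p_d*0.000000] = 11.839652
  V(0,+0) = exp(-r*dt) * [p_u*11.839652 + p_m*1.518030 + p_d*0.000000] = 3.976007


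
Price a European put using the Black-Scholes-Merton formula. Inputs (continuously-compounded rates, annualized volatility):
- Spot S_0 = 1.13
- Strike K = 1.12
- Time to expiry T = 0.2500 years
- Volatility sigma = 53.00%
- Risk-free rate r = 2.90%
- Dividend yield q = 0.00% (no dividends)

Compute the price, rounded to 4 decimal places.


Answer: Price = 0.1093

Derivation:
d1 = (ln(S/K) + (r - q + 0.5*sigma^2) * T) / (sigma * sqrt(T)) = 0.19340169
d2 = d1 - sigma * sqrt(T) = -0.07159831
exp(-rT) = 0.99277622; exp(-qT) = 1.00000000
P = K * exp(-rT) * N(-d2) - S_0 * exp(-qT) * N(-d1)
N(-d1) = 0.42332220; N(-d2) = 0.52853921
P = 1.1200 * 0.99277622 * 0.52853921 - 1.1300 * 1.00000000 * 0.42332220 = 0.1093


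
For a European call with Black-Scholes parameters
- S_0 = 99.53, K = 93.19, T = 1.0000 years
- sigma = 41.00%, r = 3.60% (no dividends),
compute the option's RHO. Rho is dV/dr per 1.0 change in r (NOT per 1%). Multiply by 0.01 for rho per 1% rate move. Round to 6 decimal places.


Answer: Rho = 46.501162

Derivation:
d1 = 0.4533382597; d2 = 0.0433382597
phi(d1) = 0.3599837735; exp(-qT) = 1.0000000000; exp(-rT) = 0.9646402935
N(d2) = 0.5172840535
Rho = K*T*exp(-rT)*N(d2) = 93.1900 * 1.0000 * 0.9646402935 * 0.5172840535 = 46.501162


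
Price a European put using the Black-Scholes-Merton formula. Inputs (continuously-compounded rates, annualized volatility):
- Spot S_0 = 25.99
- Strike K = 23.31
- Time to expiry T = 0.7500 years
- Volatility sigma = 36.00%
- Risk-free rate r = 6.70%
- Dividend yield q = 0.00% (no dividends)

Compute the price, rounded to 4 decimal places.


d1 = (ln(S/K) + (r - q + 0.5*sigma^2) * T) / (sigma * sqrt(T)) = 0.66613197
d2 = d1 - sigma * sqrt(T) = 0.35436283
exp(-rT) = 0.95099165; exp(-qT) = 1.00000000
P = K * exp(-rT) * N(-d2) - S_0 * exp(-qT) * N(-d1)
N(-d1) = 0.25266338; N(-d2) = 0.36153349
P = 23.3100 * 0.95099165 * 0.36153349 - 25.9900 * 1.00000000 * 0.25266338 = 1.4476

Answer: Price = 1.4476


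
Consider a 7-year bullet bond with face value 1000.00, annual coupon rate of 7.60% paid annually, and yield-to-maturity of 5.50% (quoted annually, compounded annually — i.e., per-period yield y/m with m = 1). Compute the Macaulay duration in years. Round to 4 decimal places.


Coupon per period c = face * coupon_rate / m = 76.000000
Periods per year m = 1; per-period yield y/m = 0.055000
Number of cashflows N = 7
Cashflows (t years, CF_t, discount factor 1/(1+y/m)^(m*t), PV):
  t = 1.0000: CF_t = 76.000000, DF = 0.947867, PV = 72.037915
  t = 2.0000: CF_t = 76.000000, DF = 0.898452, PV = 68.282384
  t = 3.0000: CF_t = 76.000000, DF = 0.851614, PV = 64.722638
  t = 4.0000: CF_t = 76.000000, DF = 0.807217, PV = 61.348472
  t = 5.0000: CF_t = 76.000000, DF = 0.765134, PV = 58.150211
  t = 6.0000: CF_t = 76.000000, DF = 0.725246, PV = 55.118683
  t = 7.0000: CF_t = 1076.000000, DF = 0.687437, PV = 739.682006
Price P = sum_t PV_t = 1119.342309
Macaulay numerator sum_t t * PV_t:
  t * PV_t at t = 1.0000: 72.037915
  t * PV_t at t = 2.0000: 136.564767
  t * PV_t at t = 3.0000: 194.167915
  t * PV_t at t = 4.0000: 245.393890
  t * PV_t at t = 5.0000: 290.751054
  t * PV_t at t = 6.0000: 330.712100
  t * PV_t at t = 7.0000: 5177.774042
Macaulay duration D = (sum_t t * PV_t) / P = 6447.401684 / 1119.342309 = 5.759991

Answer: Macaulay duration = 5.7600 years


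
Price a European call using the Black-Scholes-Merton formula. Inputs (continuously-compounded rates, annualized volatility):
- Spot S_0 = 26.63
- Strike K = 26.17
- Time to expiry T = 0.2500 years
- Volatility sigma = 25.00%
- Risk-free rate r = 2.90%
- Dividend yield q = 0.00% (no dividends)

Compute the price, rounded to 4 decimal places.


d1 = (ln(S/K) + (r - q + 0.5*sigma^2) * T) / (sigma * sqrt(T)) = 0.25989747
d2 = d1 - sigma * sqrt(T) = 0.13489747
exp(-rT) = 0.99277622; exp(-qT) = 1.00000000
C = S_0 * exp(-qT) * N(d1) - K * exp(-rT) * N(d2)
N(d1) = 0.60252857; N(d2) = 0.55365353
C = 26.6300 * 1.00000000 * 0.60252857 - 26.1700 * 0.99277622 * 0.55365353 = 1.6609

Answer: Price = 1.6609


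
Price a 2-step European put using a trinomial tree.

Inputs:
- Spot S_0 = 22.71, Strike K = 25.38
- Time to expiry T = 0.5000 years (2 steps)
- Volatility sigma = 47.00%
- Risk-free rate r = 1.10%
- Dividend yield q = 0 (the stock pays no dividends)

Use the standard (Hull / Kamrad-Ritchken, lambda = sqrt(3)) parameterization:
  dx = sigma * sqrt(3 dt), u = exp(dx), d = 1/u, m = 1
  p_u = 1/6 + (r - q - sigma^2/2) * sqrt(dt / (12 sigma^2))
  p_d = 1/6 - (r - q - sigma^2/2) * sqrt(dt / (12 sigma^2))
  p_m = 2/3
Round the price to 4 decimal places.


dt = T/N = 0.250000; dx = sigma*sqrt(3*dt) = 0.407032
u = exp(dx) = 1.502352; d = 1/u = 0.665623
p_u = 0.136125, p_m = 0.666667, p_d = 0.197208
Discount per step: exp(-r*dt) = 0.997254
Stock lattice S(k, j) with j the centered position index:
  k=0: S(0,+0) = 22.7100
  k=1: S(1,-1) = 15.1163; S(1,+0) = 22.7100; S(1,+1) = 34.1184
  k=2: S(2,-2) = 10.0618; S(2,-1) = 15.1163; S(2,+0) = 22.7100; S(2,+1) = 34.1184; S(2,+2) = 51.2579
Terminal payoffs V(N, j) = max(K - S_T, 0):
  V(2,-2) = 15.318246; V(2,-1) = 10.263703; V(2,+0) = 2.670000; V(2,+1) = 0.000000; V(2,+2) = 0.000000
Backward induction: V(k, j) = exp(-r*dt) * [p_u * V(k+1, j+1) + p_m * V(k+1, j) + p_d * V(k+1, j-1)]
  V(1,-1) = exp(-r*dt) * [p_u*2.670000 + p_m*10.263703 + p_d*15.318246] = 10.198718
  V(1,+0) = exp(-r*dt) * [p_u*0.000000 + p_m*2.670000 + p_d*10.263703] = 3.793636
  V(1,+1) = exp(-r*dt) * [p_u*0.000000 + p_m*0.000000 + p_d*2.670000] = 0.525099
  V(0,+0) = exp(-r*dt) * [p_u*0.525099 + p_m*3.793636 + p_d*10.198718] = 4.599173

Answer: Price = V(0,0) = 4.5992


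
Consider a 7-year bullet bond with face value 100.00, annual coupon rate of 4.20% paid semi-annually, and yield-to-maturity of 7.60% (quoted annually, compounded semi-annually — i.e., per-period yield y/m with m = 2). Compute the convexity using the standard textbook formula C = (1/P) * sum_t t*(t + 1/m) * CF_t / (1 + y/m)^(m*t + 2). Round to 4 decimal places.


Answer: Convexity = 39.8315

Derivation:
Coupon per period c = face * coupon_rate / m = 2.100000
Periods per year m = 2; per-period yield y/m = 0.038000
Number of cashflows N = 14
Cashflows (t years, CF_t, discount factor 1/(1+y/m)^(m*t), PV):
  t = 0.5000: CF_t = 2.100000, DF = 0.963391, PV = 2.023121
  t = 1.0000: CF_t = 2.100000, DF = 0.928122, PV = 1.949057
  t = 1.5000: CF_t = 2.100000, DF = 0.894145, PV = 1.877704
  t = 2.0000: CF_t = 2.100000, DF = 0.861411, PV = 1.808964
  t = 2.5000: CF_t = 2.100000, DF = 0.829876, PV = 1.742740
  t = 3.0000: CF_t = 2.100000, DF = 0.799495, PV = 1.678940
  t = 3.5000: CF_t = 2.100000, DF = 0.770227, PV = 1.617476
  t = 4.0000: CF_t = 2.100000, DF = 0.742030, PV = 1.558262
  t = 4.5000: CF_t = 2.100000, DF = 0.714865, PV = 1.501216
  t = 5.0000: CF_t = 2.100000, DF = 0.688694, PV = 1.446258
  t = 5.5000: CF_t = 2.100000, DF = 0.663482, PV = 1.393312
  t = 6.0000: CF_t = 2.100000, DF = 0.639193, PV = 1.342305
  t = 6.5000: CF_t = 2.100000, DF = 0.615793, PV = 1.293164
  t = 7.0000: CF_t = 102.100000, DF = 0.593249, PV = 60.570728
Price P = sum_t PV_t = 81.803247
Convexity numerator sum_t t*(t + 1/m) * CF_t / (1+y/m)^(m*t + 2):
  t = 0.5000: term = 0.938852
  t = 1.0000: term = 2.713446
  t = 1.5000: term = 5.228219
  t = 2.0000: term = 8.394700
  t = 2.5000: term = 12.131069
  t = 3.0000: term = 16.361750
  t = 3.5000: term = 21.017021
  t = 4.0000: term = 26.032643
  t = 4.5000: term = 31.349522
  t = 5.0000: term = 36.913374
  t = 5.5000: term = 42.674421
  t = 6.0000: term = 48.587097
  t = 6.5000: term = 54.609775
  t = 7.0000: term = 2951.395354
Convexity = (1/P) * sum = 3258.347244 / 81.803247 = 39.831515


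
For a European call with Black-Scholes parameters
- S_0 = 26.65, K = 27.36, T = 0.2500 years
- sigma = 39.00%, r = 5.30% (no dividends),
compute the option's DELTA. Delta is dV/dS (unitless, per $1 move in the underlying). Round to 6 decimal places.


Answer: Delta = 0.512211

Derivation:
d1 = 0.0306131172; d2 = -0.1643868828
phi(d1) = 0.3987553872; exp(-qT) = 1.0000000000; exp(-rT) = 0.9868373948
N(d1) = 0.5122109595
Delta = exp(-qT) * N(d1) = 1.0000000000 * 0.5122109595 = 0.512211


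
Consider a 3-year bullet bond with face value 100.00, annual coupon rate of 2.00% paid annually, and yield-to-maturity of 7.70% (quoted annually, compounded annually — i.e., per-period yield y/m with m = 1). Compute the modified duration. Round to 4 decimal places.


Coupon per period c = face * coupon_rate / m = 2.000000
Periods per year m = 1; per-period yield y/m = 0.077000
Number of cashflows N = 3
Cashflows (t years, CF_t, discount factor 1/(1+y/m)^(m*t), PV):
  t = 1.0000: CF_t = 2.000000, DF = 0.928505, PV = 1.857010
  t = 2.0000: CF_t = 2.000000, DF = 0.862122, PV = 1.724243
  t = 3.0000: CF_t = 102.000000, DF = 0.800484, PV = 81.649412
Price P = sum_t PV_t = 85.230666
First compute Macaulay numerator sum_t t * PV_t:
  t * PV_t at t = 1.0000: 1.857010
  t * PV_t at t = 2.0000: 3.448487
  t * PV_t at t = 3.0000: 244.948236
Macaulay duration D = 250.253733 / 85.230666 = 2.936194
Modified duration = D / (1 + y/m) = 2.936194 / (1 + 0.077000) = 2.726271

Answer: Modified duration = 2.7263


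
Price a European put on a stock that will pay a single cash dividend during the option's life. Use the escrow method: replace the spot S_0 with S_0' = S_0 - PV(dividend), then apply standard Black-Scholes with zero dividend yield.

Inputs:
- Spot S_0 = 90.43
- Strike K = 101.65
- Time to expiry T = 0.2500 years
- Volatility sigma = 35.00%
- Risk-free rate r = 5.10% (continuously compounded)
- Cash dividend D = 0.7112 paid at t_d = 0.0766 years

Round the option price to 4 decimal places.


PV(D) = D * exp(-r * t_d) = 0.7112 * 0.99610102 = 0.70842705
S_0' = S_0 - PV(D) = 90.4300 - 0.70842705 = 89.72157295
d1 = (ln(S_0'/K) + (r + sigma^2/2)*T) / (sigma*sqrt(T)) = -0.55292456
d2 = d1 - sigma*sqrt(T) = -0.72792456
exp(-rT) = 0.98733094
N(-d1) = 0.70984247; N(-d2) = 0.76667012
P = K * exp(-rT) * N(-d2) - S_0' * N(-d1) = 101.6500 * 0.98733094 * 0.76667012 - 89.72157295 * 0.70984247 = 13.2565

Answer: Price = 13.2565


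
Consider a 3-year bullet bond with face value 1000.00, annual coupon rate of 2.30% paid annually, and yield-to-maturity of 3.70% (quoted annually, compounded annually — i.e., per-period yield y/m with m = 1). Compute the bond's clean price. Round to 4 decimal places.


Answer: Price = 960.9265

Derivation:
Coupon per period c = face * coupon_rate / m = 23.000000
Periods per year m = 1; per-period yield y/m = 0.037000
Number of cashflows N = 3
Cashflows (t years, CF_t, discount factor 1/(1+y/m)^(m*t), PV):
  t = 1.0000: CF_t = 23.000000, DF = 0.964320, PV = 22.179364
  t = 2.0000: CF_t = 23.000000, DF = 0.929913, PV = 21.388007
  t = 3.0000: CF_t = 1023.000000, DF = 0.896734, PV = 917.359081
Price P = sum_t PV_t = 960.926452


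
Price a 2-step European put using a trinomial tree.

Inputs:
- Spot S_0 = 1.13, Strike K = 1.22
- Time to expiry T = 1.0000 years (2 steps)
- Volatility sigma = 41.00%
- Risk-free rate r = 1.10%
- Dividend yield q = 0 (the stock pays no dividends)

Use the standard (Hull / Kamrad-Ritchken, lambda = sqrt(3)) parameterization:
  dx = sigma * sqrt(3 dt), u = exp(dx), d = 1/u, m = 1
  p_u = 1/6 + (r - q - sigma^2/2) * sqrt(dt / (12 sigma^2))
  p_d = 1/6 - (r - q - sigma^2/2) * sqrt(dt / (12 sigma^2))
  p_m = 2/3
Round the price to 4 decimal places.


Answer: Price = V(0,0) = 0.2207

Derivation:
dt = T/N = 0.500000; dx = sigma*sqrt(3*dt) = 0.502145
u = exp(dx) = 1.652262; d = 1/u = 0.605231
p_u = 0.130298, p_m = 0.666667, p_d = 0.203036
Discount per step: exp(-r*dt) = 0.994515
Stock lattice S(k, j) with j the centered position index:
  k=0: S(0,+0) = 1.1300
  k=1: S(1,-1) = 0.6839; S(1,+0) = 1.1300; S(1,+1) = 1.8671
  k=2: S(2,-2) = 0.4139; S(2,-1) = 0.6839; S(2,+0) = 1.1300; S(2,+1) = 1.8671; S(2,+2) = 3.0849
Terminal payoffs V(N, j) = max(K - S_T, 0):
  V(2,-2) = 0.806076; V(2,-1) = 0.536089; V(2,+0) = 0.090000; V(2,+1) = 0.000000; V(2,+2) = 0.000000
Backward induction: V(k, j) = exp(-r*dt) * [p_u * V(k+1, j+1) + p_m * V(k+1, j) + p_d * V(k+1, j-1)]
  V(1,-1) = exp(-r*dt) * [p_u*0.090000 + p_m*0.536089 + p_d*0.806076] = 0.529859
  V(1,+0) = exp(-r*dt) * [p_u*0.000000 + p_m*0.090000 + p_d*0.536089] = 0.167919
  V(1,+1) = exp(-r*dt) * [p_u*0.000000 + p_m*0.000000 + p_d*0.090000] = 0.018173
  V(0,+0) = exp(-r*dt) * [p_u*0.018173 + p_m*0.167919 + p_d*0.529859] = 0.220677


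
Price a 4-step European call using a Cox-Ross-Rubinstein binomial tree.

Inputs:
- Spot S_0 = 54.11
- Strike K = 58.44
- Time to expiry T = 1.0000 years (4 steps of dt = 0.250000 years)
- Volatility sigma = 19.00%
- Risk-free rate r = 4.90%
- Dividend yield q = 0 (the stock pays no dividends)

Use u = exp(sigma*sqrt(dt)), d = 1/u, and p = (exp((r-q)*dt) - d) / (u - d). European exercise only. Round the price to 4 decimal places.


Answer: Price = V(0,0) = 3.6235

Derivation:
dt = T/N = 0.250000
u = exp(sigma*sqrt(dt)) = 1.099659; d = 1/u = 0.909373
p = (exp((r-q)*dt) - d) / (u - d) = 0.541041
Discount per step: exp(-r*dt) = 0.987825
Stock lattice S(k, i) with i counting down-moves:
  k=0: S(0,0) = 54.1100
  k=1: S(1,0) = 59.5025; S(1,1) = 49.2062
  k=2: S(2,0) = 65.4325; S(2,1) = 54.1100; S(2,2) = 44.7468
  k=3: S(3,0) = 71.9534; S(3,1) = 59.5025; S(3,2) = 49.2062; S(3,3) = 40.6915
  k=4: S(4,0) = 79.1242; S(4,1) = 65.4325; S(4,2) = 54.1100; S(4,3) = 44.7468; S(4,4) = 37.0037
Terminal payoffs V(N, i) = max(S_T - K, 0):
  V(4,0) = 20.684219; V(4,1) = 6.992496; V(4,2) = 0.000000; V(4,3) = 0.000000; V(4,4) = 0.000000
Backward induction: V(k, i) = exp(-r*dt) * [p * V(k+1, i) + (1-p) * V(k+1, i+1)].
  V(3,0) = exp(-r*dt) * [p*20.684219 + (1-p)*6.992496] = 14.224946
  V(3,1) = exp(-r*dt) * [p*6.992496 + (1-p)*0.000000] = 3.737162
  V(3,2) = exp(-r*dt) * [p*0.000000 + (1-p)*0.000000] = 0.000000
  V(3,3) = exp(-r*dt) * [p*0.000000 + (1-p)*0.000000] = 0.000000
  V(2,0) = exp(-r*dt) * [p*14.224946 + (1-p)*3.737162] = 9.296892
  V(2,1) = exp(-r*dt) * [p*3.737162 + (1-p)*0.000000] = 1.997338
  V(2,2) = exp(-r*dt) * [p*0.000000 + (1-p)*0.000000] = 0.000000
  V(1,0) = exp(-r*dt) * [p*9.296892 + (1-p)*1.997338] = 5.874290
  V(1,1) = exp(-r*dt) * [p*1.997338 + (1-p)*0.000000] = 1.067484
  V(0,0) = exp(-r*dt) * [p*5.874290 + (1-p)*1.067484] = 3.623500


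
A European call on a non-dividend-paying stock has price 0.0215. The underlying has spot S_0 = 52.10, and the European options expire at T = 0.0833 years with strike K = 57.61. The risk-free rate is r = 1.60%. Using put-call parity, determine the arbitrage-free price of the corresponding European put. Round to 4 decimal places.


Put-call parity: C - P = S_0 * exp(-qT) - K * exp(-rT).
S_0 * exp(-qT) = 52.1000 * 1.00000000 = 52.10000000
K * exp(-rT) = 57.6100 * 0.99866809 = 57.53326854
P = C - S*exp(-qT) + K*exp(-rT)
P = 0.0215 - 52.10000000 + 57.53326854 = 5.4548

Answer: Put price = 5.4548


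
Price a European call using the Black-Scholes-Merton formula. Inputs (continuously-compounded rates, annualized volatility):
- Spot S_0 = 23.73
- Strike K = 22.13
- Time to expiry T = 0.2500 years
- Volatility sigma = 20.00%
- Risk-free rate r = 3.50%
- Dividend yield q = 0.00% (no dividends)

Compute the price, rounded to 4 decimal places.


Answer: Price = 2.0739

Derivation:
d1 = (ln(S/K) + (r - q + 0.5*sigma^2) * T) / (sigma * sqrt(T)) = 0.83555916
d2 = d1 - sigma * sqrt(T) = 0.73555916
exp(-rT) = 0.99128817; exp(-qT) = 1.00000000
C = S_0 * exp(-qT) * N(d1) - K * exp(-rT) * N(d2)
N(d1) = 0.79829852; N(d2) = 0.76900049
C = 23.7300 * 1.00000000 * 0.79829852 - 22.1300 * 0.99128817 * 0.76900049 = 2.0739


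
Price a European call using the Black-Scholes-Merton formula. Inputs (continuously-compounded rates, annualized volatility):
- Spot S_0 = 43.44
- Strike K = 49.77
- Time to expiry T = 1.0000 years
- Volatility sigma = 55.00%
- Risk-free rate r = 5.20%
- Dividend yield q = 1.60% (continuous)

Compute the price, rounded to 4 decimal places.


Answer: Price = 7.6585

Derivation:
d1 = (ln(S/K) + (r - q + 0.5*sigma^2) * T) / (sigma * sqrt(T)) = 0.09312415
d2 = d1 - sigma * sqrt(T) = -0.45687585
exp(-rT) = 0.94932887; exp(-qT) = 0.98412732
C = S_0 * exp(-qT) * N(d1) - K * exp(-rT) * N(d2)
N(d1) = 0.53709753; N(d2) = 0.32388014
C = 43.4400 * 0.98412732 * 0.53709753 - 49.7700 * 0.94932887 * 0.32388014 = 7.6585


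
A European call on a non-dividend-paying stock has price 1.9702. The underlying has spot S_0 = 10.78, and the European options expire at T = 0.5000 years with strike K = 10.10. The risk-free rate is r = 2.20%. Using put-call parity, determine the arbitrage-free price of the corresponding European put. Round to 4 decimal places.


Answer: Put price = 1.1797

Derivation:
Put-call parity: C - P = S_0 * exp(-qT) - K * exp(-rT).
S_0 * exp(-qT) = 10.7800 * 1.00000000 = 10.78000000
K * exp(-rT) = 10.1000 * 0.98906028 = 9.98950882
P = C - S*exp(-qT) + K*exp(-rT)
P = 1.9702 - 10.78000000 + 9.98950882 = 1.1797


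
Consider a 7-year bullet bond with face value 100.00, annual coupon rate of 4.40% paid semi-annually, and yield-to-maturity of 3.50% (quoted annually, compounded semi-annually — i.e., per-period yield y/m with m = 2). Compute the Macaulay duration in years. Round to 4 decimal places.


Coupon per period c = face * coupon_rate / m = 2.200000
Periods per year m = 2; per-period yield y/m = 0.017500
Number of cashflows N = 14
Cashflows (t years, CF_t, discount factor 1/(1+y/m)^(m*t), PV):
  t = 0.5000: CF_t = 2.200000, DF = 0.982801, PV = 2.162162
  t = 1.0000: CF_t = 2.200000, DF = 0.965898, PV = 2.124975
  t = 1.5000: CF_t = 2.200000, DF = 0.949285, PV = 2.088428
  t = 2.0000: CF_t = 2.200000, DF = 0.932959, PV = 2.052509
  t = 2.5000: CF_t = 2.200000, DF = 0.916913, PV = 2.017208
  t = 3.0000: CF_t = 2.200000, DF = 0.901143, PV = 1.982514
  t = 3.5000: CF_t = 2.200000, DF = 0.885644, PV = 1.948416
  t = 4.0000: CF_t = 2.200000, DF = 0.870412, PV = 1.914905
  t = 4.5000: CF_t = 2.200000, DF = 0.855441, PV = 1.881971
  t = 5.0000: CF_t = 2.200000, DF = 0.840729, PV = 1.849603
  t = 5.5000: CF_t = 2.200000, DF = 0.826269, PV = 1.817792
  t = 6.0000: CF_t = 2.200000, DF = 0.812058, PV = 1.786527
  t = 6.5000: CF_t = 2.200000, DF = 0.798091, PV = 1.755801
  t = 7.0000: CF_t = 102.200000, DF = 0.784365, PV = 80.162093
Price P = sum_t PV_t = 105.544903
Macaulay numerator sum_t t * PV_t:
  t * PV_t at t = 0.5000: 1.081081
  t * PV_t at t = 1.0000: 2.124975
  t * PV_t at t = 1.5000: 3.132641
  t * PV_t at t = 2.0000: 4.105017
  t * PV_t at t = 2.5000: 5.043019
  t * PV_t at t = 3.0000: 5.947541
  t * PV_t at t = 3.5000: 6.819457
  t * PV_t at t = 4.0000: 7.659622
  t * PV_t at t = 4.5000: 8.468869
  t * PV_t at t = 5.0000: 9.248015
  t * PV_t at t = 5.5000: 9.997854
  t * PV_t at t = 6.0000: 10.719164
  t * PV_t at t = 6.5000: 11.412705
  t * PV_t at t = 7.0000: 561.134648
Macaulay duration D = (sum_t t * PV_t) / P = 646.894608 / 105.544903 = 6.129094

Answer: Macaulay duration = 6.1291 years


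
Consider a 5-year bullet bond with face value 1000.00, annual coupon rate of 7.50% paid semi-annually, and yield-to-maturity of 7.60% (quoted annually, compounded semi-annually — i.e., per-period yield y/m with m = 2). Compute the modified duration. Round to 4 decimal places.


Coupon per period c = face * coupon_rate / m = 37.500000
Periods per year m = 2; per-period yield y/m = 0.038000
Number of cashflows N = 10
Cashflows (t years, CF_t, discount factor 1/(1+y/m)^(m*t), PV):
  t = 0.5000: CF_t = 37.500000, DF = 0.963391, PV = 36.127168
  t = 1.0000: CF_t = 37.500000, DF = 0.928122, PV = 34.804593
  t = 1.5000: CF_t = 37.500000, DF = 0.894145, PV = 33.530437
  t = 2.0000: CF_t = 37.500000, DF = 0.861411, PV = 32.302925
  t = 2.5000: CF_t = 37.500000, DF = 0.829876, PV = 31.120352
  t = 3.0000: CF_t = 37.500000, DF = 0.799495, PV = 29.981071
  t = 3.5000: CF_t = 37.500000, DF = 0.770227, PV = 28.883498
  t = 4.0000: CF_t = 37.500000, DF = 0.742030, PV = 27.826106
  t = 4.5000: CF_t = 37.500000, DF = 0.714865, PV = 26.807424
  t = 5.0000: CF_t = 1037.500000, DF = 0.688694, PV = 714.520297
Price P = sum_t PV_t = 995.903872
First compute Macaulay numerator sum_t t * PV_t:
  t * PV_t at t = 0.5000: 18.063584
  t * PV_t at t = 1.0000: 34.804593
  t * PV_t at t = 1.5000: 50.295655
  t * PV_t at t = 2.0000: 64.605851
  t * PV_t at t = 2.5000: 77.800880
  t * PV_t at t = 3.0000: 89.943214
  t * PV_t at t = 3.5000: 101.092244
  t * PV_t at t = 4.0000: 111.304425
  t * PV_t at t = 4.5000: 120.633409
  t * PV_t at t = 5.0000: 3572.601487
Macaulay duration D = 4241.145341 / 995.903872 = 4.258589
Modified duration = D / (1 + y/m) = 4.258589 / (1 + 0.038000) = 4.102687

Answer: Modified duration = 4.1027


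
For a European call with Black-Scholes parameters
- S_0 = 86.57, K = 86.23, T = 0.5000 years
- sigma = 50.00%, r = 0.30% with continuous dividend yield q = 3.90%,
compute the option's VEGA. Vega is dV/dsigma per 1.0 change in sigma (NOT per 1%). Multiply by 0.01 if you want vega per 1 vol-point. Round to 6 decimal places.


Answer: Vega = 23.725664

Derivation:
d1 = 0.1369954059; d2 = -0.2165579847
phi(d1) = 0.3952161677; exp(-qT) = 0.9806888952; exp(-rT) = 0.9985011244
Vega = S * exp(-qT) * phi(d1) * sqrt(T) = 86.5700 * 0.9806888952 * 0.3952161677 * 0.7071067812 = 23.725664


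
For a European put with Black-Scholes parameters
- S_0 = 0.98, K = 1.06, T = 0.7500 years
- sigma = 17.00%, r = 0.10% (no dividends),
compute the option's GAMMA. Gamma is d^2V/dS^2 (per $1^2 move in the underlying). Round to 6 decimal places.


d1 = -0.4543007301; d2 = -0.6015250487
phi(d1) = 0.3598265713; exp(-qT) = 1.0000000000; exp(-rT) = 0.9992502812
Gamma = exp(-qT) * phi(d1) / (S * sigma * sqrt(T)) = 1.0000000000 * 0.3598265713 / (0.9800 * 0.1700 * 0.8660254038) = 2.493949

Answer: Gamma = 2.493949


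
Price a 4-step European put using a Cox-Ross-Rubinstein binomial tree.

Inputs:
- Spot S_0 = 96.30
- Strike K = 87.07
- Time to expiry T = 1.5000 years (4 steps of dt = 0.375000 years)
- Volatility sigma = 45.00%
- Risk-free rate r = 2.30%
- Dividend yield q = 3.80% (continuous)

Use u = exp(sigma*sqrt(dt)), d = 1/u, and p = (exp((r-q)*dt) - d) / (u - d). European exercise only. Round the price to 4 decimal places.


dt = T/N = 0.375000
u = exp(sigma*sqrt(dt)) = 1.317278; d = 1/u = 0.759141
p = (exp((r-q)*dt) - d) / (u - d) = 0.421491
Discount per step: exp(-r*dt) = 0.991412
Stock lattice S(k, i) with i counting down-moves:
  k=0: S(0,0) = 96.3000
  k=1: S(1,0) = 126.8539; S(1,1) = 73.1053
  k=2: S(2,0) = 167.1019; S(2,1) = 96.3000; S(2,2) = 55.4972
  k=3: S(3,0) = 220.1196; S(3,1) = 126.8539; S(3,2) = 73.1053; S(3,3) = 42.1302
  k=4: S(4,0) = 289.9588; S(4,1) = 167.1019; S(4,2) = 96.3000; S(4,3) = 55.4972; S(4,4) = 31.9828
Terminal payoffs V(N, i) = max(K - S_T, 0):
  V(4,0) = 0.000000; V(4,1) = 0.000000; V(4,2) = 0.000000; V(4,3) = 31.572769; V(4,4) = 55.087210
Backward induction: V(k, i) = exp(-r*dt) * [p * V(k+1, i) + (1-p) * V(k+1, i+1)].
  V(3,0) = exp(-r*dt) * [p*0.000000 + (1-p)*0.000000] = 0.000000
  V(3,1) = exp(-r*dt) * [p*0.000000 + (1-p)*0.000000] = 0.000000
  V(3,2) = exp(-r*dt) * [p*0.000000 + (1-p)*31.572769] = 18.108275
  V(3,3) = exp(-r*dt) * [p*31.572769 + (1-p)*55.087210] = 44.788119
  V(2,0) = exp(-r*dt) * [p*0.000000 + (1-p)*0.000000] = 0.000000
  V(2,1) = exp(-r*dt) * [p*0.000000 + (1-p)*18.108275] = 10.385837
  V(2,2) = exp(-r*dt) * [p*18.108275 + (1-p)*44.788119] = 33.254745
  V(1,0) = exp(-r*dt) * [p*0.000000 + (1-p)*10.385837] = 5.956702
  V(1,1) = exp(-r*dt) * [p*10.385837 + (1-p)*33.254745] = 23.412899
  V(0,0) = exp(-r*dt) * [p*5.956702 + (1-p)*23.412899] = 15.917390

Answer: Price = V(0,0) = 15.9174
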